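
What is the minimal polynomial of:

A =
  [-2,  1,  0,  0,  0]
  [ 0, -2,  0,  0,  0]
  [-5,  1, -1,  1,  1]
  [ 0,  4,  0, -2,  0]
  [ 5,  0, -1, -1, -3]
x^2 + 4*x + 4

The characteristic polynomial is χ_A(x) = (x + 2)^5, so the eigenvalues are known. The minimal polynomial is
  m_A(x) = Π_λ (x − λ)^{k_λ}
where k_λ is the size of the *largest* Jordan block for λ (equivalently, the smallest k with (A − λI)^k v = 0 for every generalised eigenvector v of λ).

  λ = -2: largest Jordan block has size 2, contributing (x + 2)^2

So m_A(x) = (x + 2)^2 = x^2 + 4*x + 4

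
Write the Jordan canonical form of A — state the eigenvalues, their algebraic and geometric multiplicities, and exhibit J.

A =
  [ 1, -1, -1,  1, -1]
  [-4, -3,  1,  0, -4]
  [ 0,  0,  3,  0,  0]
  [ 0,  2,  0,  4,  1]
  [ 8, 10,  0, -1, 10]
J_3(3) ⊕ J_2(3)

The characteristic polynomial is
  det(x·I − A) = x^5 - 15*x^4 + 90*x^3 - 270*x^2 + 405*x - 243 = (x - 3)^5

Eigenvalues and multiplicities (the geometric multiplicity of λ is n − rank(A − λI), which equals the number of Jordan blocks for λ):
  λ = 3: algebraic multiplicity = 5, geometric multiplicity = 2

Determining the block sizes for each eigenvalue:
  λ = 3: with am = 5 and gm = 2, the partition is not yet determined (e.g. several partitions of 5 into 2 parts exist). Let N = A − (3)·I. Computing rank(N^1) = 3, rank(N^2) = 1, rank(N^3) = 0; the number of blocks of size ≥ j is rank(N^{j−1}) − rank(N^j), giving [2, 2, 1]. So we have 1 block(s) of size 3, 1 block(s) of size 2 → block sizes [3, 2]

Assembling the blocks gives a Jordan form
J =
  [3, 1, 0, 0, 0]
  [0, 3, 1, 0, 0]
  [0, 0, 3, 0, 0]
  [0, 0, 0, 3, 1]
  [0, 0, 0, 0, 3]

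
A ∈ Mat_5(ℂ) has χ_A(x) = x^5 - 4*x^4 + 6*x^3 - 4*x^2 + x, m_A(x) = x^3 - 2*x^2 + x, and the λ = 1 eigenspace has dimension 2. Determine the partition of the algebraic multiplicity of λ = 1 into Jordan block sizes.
Block sizes for λ = 1: [2, 2]

Step 1 — from the characteristic polynomial, algebraic multiplicity of λ = 1 is 4. From dim ker(A − (1)·I) = 2, there are exactly 2 Jordan blocks for λ = 1.
Step 2 — from the minimal polynomial, the factor (x − 1)^2 tells us the largest block for λ = 1 has size 2.
Step 3 — with total size 4, 2 blocks, and largest block 2, the block sizes (in nonincreasing order) are [2, 2].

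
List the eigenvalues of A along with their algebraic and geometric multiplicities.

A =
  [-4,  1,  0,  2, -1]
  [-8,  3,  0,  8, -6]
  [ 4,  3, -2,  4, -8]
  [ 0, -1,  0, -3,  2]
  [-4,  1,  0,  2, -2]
λ = -2: alg = 3, geom = 2; λ = -1: alg = 2, geom = 1

Step 1 — factor the characteristic polynomial to read off the algebraic multiplicities:
  χ_A(x) = (x + 1)^2*(x + 2)^3

Step 2 — compute geometric multiplicities via the rank-nullity identity g(λ) = n − rank(A − λI):
  rank(A − (-2)·I) = 3, so dim ker(A − (-2)·I) = n − 3 = 2
  rank(A − (-1)·I) = 4, so dim ker(A − (-1)·I) = n − 4 = 1

Summary:
  λ = -2: algebraic multiplicity = 3, geometric multiplicity = 2
  λ = -1: algebraic multiplicity = 2, geometric multiplicity = 1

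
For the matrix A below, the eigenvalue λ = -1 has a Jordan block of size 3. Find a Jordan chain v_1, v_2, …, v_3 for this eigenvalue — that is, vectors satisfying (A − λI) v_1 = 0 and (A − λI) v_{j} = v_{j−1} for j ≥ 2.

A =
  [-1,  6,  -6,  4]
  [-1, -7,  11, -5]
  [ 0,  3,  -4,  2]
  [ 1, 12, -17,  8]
A Jordan chain for λ = -1 of length 3:
v_1 = (-2, 1, -1, -3)ᵀ
v_2 = (0, -1, 0, 1)ᵀ
v_3 = (1, 0, 0, 0)ᵀ

Let N = A − (-1)·I. We want v_3 with N^3 v_3 = 0 but N^2 v_3 ≠ 0; then v_{j-1} := N · v_j for j = 3, …, 2.

Pick v_3 = (1, 0, 0, 0)ᵀ.
Then v_2 = N · v_3 = (0, -1, 0, 1)ᵀ.
Then v_1 = N · v_2 = (-2, 1, -1, -3)ᵀ.

Sanity check: (A − (-1)·I) v_1 = (0, 0, 0, 0)ᵀ = 0. ✓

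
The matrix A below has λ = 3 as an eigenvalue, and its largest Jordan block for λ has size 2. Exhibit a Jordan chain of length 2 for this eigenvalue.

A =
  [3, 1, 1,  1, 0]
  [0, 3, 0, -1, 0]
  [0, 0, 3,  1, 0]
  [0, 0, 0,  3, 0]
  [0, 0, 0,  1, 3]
A Jordan chain for λ = 3 of length 2:
v_1 = (1, 0, 0, 0, 0)ᵀ
v_2 = (0, 1, 0, 0, 0)ᵀ

Let N = A − (3)·I. We want v_2 with N^2 v_2 = 0 but N^1 v_2 ≠ 0; then v_{j-1} := N · v_j for j = 2, …, 2.

Pick v_2 = (0, 1, 0, 0, 0)ᵀ.
Then v_1 = N · v_2 = (1, 0, 0, 0, 0)ᵀ.

Sanity check: (A − (3)·I) v_1 = (0, 0, 0, 0, 0)ᵀ = 0. ✓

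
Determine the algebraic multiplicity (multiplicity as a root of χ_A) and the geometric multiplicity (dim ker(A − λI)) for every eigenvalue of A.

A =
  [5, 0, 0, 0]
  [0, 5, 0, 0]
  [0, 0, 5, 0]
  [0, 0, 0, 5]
λ = 5: alg = 4, geom = 4

Step 1 — factor the characteristic polynomial to read off the algebraic multiplicities:
  χ_A(x) = (x - 5)^4

Step 2 — compute geometric multiplicities via the rank-nullity identity g(λ) = n − rank(A − λI):
  rank(A − (5)·I) = 0, so dim ker(A − (5)·I) = n − 0 = 4

Summary:
  λ = 5: algebraic multiplicity = 4, geometric multiplicity = 4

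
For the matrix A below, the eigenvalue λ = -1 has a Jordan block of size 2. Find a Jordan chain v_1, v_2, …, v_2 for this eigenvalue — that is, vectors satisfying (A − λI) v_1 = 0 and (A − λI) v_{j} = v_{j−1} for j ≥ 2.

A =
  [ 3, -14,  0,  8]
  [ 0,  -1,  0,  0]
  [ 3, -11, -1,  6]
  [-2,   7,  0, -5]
A Jordan chain for λ = -1 of length 2:
v_1 = (4, 0, 3, -2)ᵀ
v_2 = (1, 0, 0, 0)ᵀ

Let N = A − (-1)·I. We want v_2 with N^2 v_2 = 0 but N^1 v_2 ≠ 0; then v_{j-1} := N · v_j for j = 2, …, 2.

Pick v_2 = (1, 0, 0, 0)ᵀ.
Then v_1 = N · v_2 = (4, 0, 3, -2)ᵀ.

Sanity check: (A − (-1)·I) v_1 = (0, 0, 0, 0)ᵀ = 0. ✓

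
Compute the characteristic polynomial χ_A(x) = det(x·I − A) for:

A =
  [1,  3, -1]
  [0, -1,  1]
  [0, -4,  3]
x^3 - 3*x^2 + 3*x - 1

Expanding det(x·I − A) (e.g. by cofactor expansion or by noting that A is similar to its Jordan form J, which has the same characteristic polynomial as A) gives
  χ_A(x) = x^3 - 3*x^2 + 3*x - 1
which factors as (x - 1)^3. The eigenvalues (with algebraic multiplicities) are λ = 1 with multiplicity 3.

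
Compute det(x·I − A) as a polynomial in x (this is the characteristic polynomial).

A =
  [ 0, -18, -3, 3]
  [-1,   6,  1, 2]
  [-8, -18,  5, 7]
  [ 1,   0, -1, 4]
x^4 - 15*x^3 + 54*x^2 + 108*x - 648

Expanding det(x·I − A) (e.g. by cofactor expansion or by noting that A is similar to its Jordan form J, which has the same characteristic polynomial as A) gives
  χ_A(x) = x^4 - 15*x^3 + 54*x^2 + 108*x - 648
which factors as (x - 6)^3*(x + 3). The eigenvalues (with algebraic multiplicities) are λ = -3 with multiplicity 1, λ = 6 with multiplicity 3.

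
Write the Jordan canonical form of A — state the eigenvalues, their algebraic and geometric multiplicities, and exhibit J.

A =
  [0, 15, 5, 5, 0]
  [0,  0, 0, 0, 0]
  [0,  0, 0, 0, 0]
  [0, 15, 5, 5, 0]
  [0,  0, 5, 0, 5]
J_1(0) ⊕ J_1(0) ⊕ J_1(0) ⊕ J_1(5) ⊕ J_1(5)

The characteristic polynomial is
  det(x·I − A) = x^5 - 10*x^4 + 25*x^3 = x^3*(x - 5)^2

Eigenvalues and multiplicities (the geometric multiplicity of λ is n − rank(A − λI), which equals the number of Jordan blocks for λ):
  λ = 0: algebraic multiplicity = 3, geometric multiplicity = 3
  λ = 5: algebraic multiplicity = 2, geometric multiplicity = 2

Determining the block sizes for each eigenvalue:
  λ = 0: gm = am = 3, so every block has size 1 → block sizes [1, 1, 1]
  λ = 5: gm = am = 2, so every block has size 1 → block sizes [1, 1]

Assembling the blocks gives a Jordan form
J =
  [0, 0, 0, 0, 0]
  [0, 0, 0, 0, 0]
  [0, 0, 0, 0, 0]
  [0, 0, 0, 5, 0]
  [0, 0, 0, 0, 5]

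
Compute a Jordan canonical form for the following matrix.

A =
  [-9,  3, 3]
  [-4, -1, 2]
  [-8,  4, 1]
J_2(-3) ⊕ J_1(-3)

The characteristic polynomial is
  det(x·I − A) = x^3 + 9*x^2 + 27*x + 27 = (x + 3)^3

Eigenvalues and multiplicities (the geometric multiplicity of λ is n − rank(A − λI), which equals the number of Jordan blocks for λ):
  λ = -3: algebraic multiplicity = 3, geometric multiplicity = 2

Determining the block sizes for each eigenvalue:
  λ = -3: 2 blocks summing to 3 forces exactly one block of size 2 and the rest size 1 → block sizes [2, 1]

Assembling the blocks gives a Jordan form
J =
  [-3,  1,  0]
  [ 0, -3,  0]
  [ 0,  0, -3]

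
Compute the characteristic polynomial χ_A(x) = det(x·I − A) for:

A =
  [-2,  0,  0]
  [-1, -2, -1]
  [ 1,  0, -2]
x^3 + 6*x^2 + 12*x + 8

Expanding det(x·I − A) (e.g. by cofactor expansion or by noting that A is similar to its Jordan form J, which has the same characteristic polynomial as A) gives
  χ_A(x) = x^3 + 6*x^2 + 12*x + 8
which factors as (x + 2)^3. The eigenvalues (with algebraic multiplicities) are λ = -2 with multiplicity 3.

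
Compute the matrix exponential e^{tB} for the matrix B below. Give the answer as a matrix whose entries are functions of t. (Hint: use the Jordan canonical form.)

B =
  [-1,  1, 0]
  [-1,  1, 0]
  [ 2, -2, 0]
e^{tB} =
  [1 - t, t, 0]
  [-t, t + 1, 0]
  [2*t, -2*t, 1]

Strategy: write B = P · J · P⁻¹ where J is a Jordan canonical form, so e^{tB} = P · e^{tJ} · P⁻¹, and e^{tJ} can be computed block-by-block.

B has Jordan form
J =
  [0, 1, 0]
  [0, 0, 0]
  [0, 0, 0]
(up to reordering of blocks).

Per-block formulas:
  For a 2×2 Jordan block J_2(0): exp(t · J_2(0)) = e^(0t)·(I + t·N), where N is the 2×2 nilpotent shift.
  For a 1×1 block at λ = 0: exp(t · [0]) = [e^(0t)].

After assembling e^{tJ} and conjugating by P, we get:

e^{tB} =
  [1 - t, t, 0]
  [-t, t + 1, 0]
  [2*t, -2*t, 1]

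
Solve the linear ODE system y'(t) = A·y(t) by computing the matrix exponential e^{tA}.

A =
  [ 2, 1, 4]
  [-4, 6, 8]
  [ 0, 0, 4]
e^{tA} =
  [-2*t*exp(4*t) + exp(4*t), t*exp(4*t), 4*t*exp(4*t)]
  [-4*t*exp(4*t), 2*t*exp(4*t) + exp(4*t), 8*t*exp(4*t)]
  [0, 0, exp(4*t)]

Strategy: write A = P · J · P⁻¹ where J is a Jordan canonical form, so e^{tA} = P · e^{tJ} · P⁻¹, and e^{tJ} can be computed block-by-block.

A has Jordan form
J =
  [4, 1, 0]
  [0, 4, 0]
  [0, 0, 4]
(up to reordering of blocks).

Per-block formulas:
  For a 2×2 Jordan block J_2(4): exp(t · J_2(4)) = e^(4t)·(I + t·N), where N is the 2×2 nilpotent shift.
  For a 1×1 block at λ = 4: exp(t · [4]) = [e^(4t)].

After assembling e^{tJ} and conjugating by P, we get:

e^{tA} =
  [-2*t*exp(4*t) + exp(4*t), t*exp(4*t), 4*t*exp(4*t)]
  [-4*t*exp(4*t), 2*t*exp(4*t) + exp(4*t), 8*t*exp(4*t)]
  [0, 0, exp(4*t)]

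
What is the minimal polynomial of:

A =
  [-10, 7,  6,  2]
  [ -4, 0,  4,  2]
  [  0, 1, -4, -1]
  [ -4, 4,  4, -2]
x^2 + 8*x + 16

The characteristic polynomial is χ_A(x) = (x + 4)^4, so the eigenvalues are known. The minimal polynomial is
  m_A(x) = Π_λ (x − λ)^{k_λ}
where k_λ is the size of the *largest* Jordan block for λ (equivalently, the smallest k with (A − λI)^k v = 0 for every generalised eigenvector v of λ).

  λ = -4: largest Jordan block has size 2, contributing (x + 4)^2

So m_A(x) = (x + 4)^2 = x^2 + 8*x + 16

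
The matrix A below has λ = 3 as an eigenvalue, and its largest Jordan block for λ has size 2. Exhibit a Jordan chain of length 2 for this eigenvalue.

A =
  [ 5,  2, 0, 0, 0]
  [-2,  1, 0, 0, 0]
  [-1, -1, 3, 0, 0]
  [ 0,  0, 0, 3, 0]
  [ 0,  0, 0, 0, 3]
A Jordan chain for λ = 3 of length 2:
v_1 = (2, -2, -1, 0, 0)ᵀ
v_2 = (1, 0, 0, 0, 0)ᵀ

Let N = A − (3)·I. We want v_2 with N^2 v_2 = 0 but N^1 v_2 ≠ 0; then v_{j-1} := N · v_j for j = 2, …, 2.

Pick v_2 = (1, 0, 0, 0, 0)ᵀ.
Then v_1 = N · v_2 = (2, -2, -1, 0, 0)ᵀ.

Sanity check: (A − (3)·I) v_1 = (0, 0, 0, 0, 0)ᵀ = 0. ✓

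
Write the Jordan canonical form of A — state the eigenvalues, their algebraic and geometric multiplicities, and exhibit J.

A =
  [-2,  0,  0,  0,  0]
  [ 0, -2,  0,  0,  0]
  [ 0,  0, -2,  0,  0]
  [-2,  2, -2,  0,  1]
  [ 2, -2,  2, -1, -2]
J_1(-2) ⊕ J_1(-2) ⊕ J_1(-2) ⊕ J_2(-1)

The characteristic polynomial is
  det(x·I − A) = x^5 + 8*x^4 + 25*x^3 + 38*x^2 + 28*x + 8 = (x + 1)^2*(x + 2)^3

Eigenvalues and multiplicities (the geometric multiplicity of λ is n − rank(A − λI), which equals the number of Jordan blocks for λ):
  λ = -2: algebraic multiplicity = 3, geometric multiplicity = 3
  λ = -1: algebraic multiplicity = 2, geometric multiplicity = 1

Determining the block sizes for each eigenvalue:
  λ = -2: gm = am = 3, so every block has size 1 → block sizes [1, 1, 1]
  λ = -1: one block (gm = 1), so the single block has size am = 2 → block sizes [2]

Assembling the blocks gives a Jordan form
J =
  [-2,  0,  0,  0,  0]
  [ 0, -2,  0,  0,  0]
  [ 0,  0, -2,  0,  0]
  [ 0,  0,  0, -1,  1]
  [ 0,  0,  0,  0, -1]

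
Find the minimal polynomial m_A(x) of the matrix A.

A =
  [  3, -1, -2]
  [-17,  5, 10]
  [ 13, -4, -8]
x^3

The characteristic polynomial is χ_A(x) = x^3, so the eigenvalues are known. The minimal polynomial is
  m_A(x) = Π_λ (x − λ)^{k_λ}
where k_λ is the size of the *largest* Jordan block for λ (equivalently, the smallest k with (A − λI)^k v = 0 for every generalised eigenvector v of λ).

  λ = 0: largest Jordan block has size 3, contributing (x − 0)^3

So m_A(x) = x^3 = x^3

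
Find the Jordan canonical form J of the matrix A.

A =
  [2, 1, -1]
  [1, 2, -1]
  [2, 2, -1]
J_2(1) ⊕ J_1(1)

The characteristic polynomial is
  det(x·I − A) = x^3 - 3*x^2 + 3*x - 1 = (x - 1)^3

Eigenvalues and multiplicities (the geometric multiplicity of λ is n − rank(A − λI), which equals the number of Jordan blocks for λ):
  λ = 1: algebraic multiplicity = 3, geometric multiplicity = 2

Determining the block sizes for each eigenvalue:
  λ = 1: 2 blocks summing to 3 forces exactly one block of size 2 and the rest size 1 → block sizes [2, 1]

Assembling the blocks gives a Jordan form
J =
  [1, 1, 0]
  [0, 1, 0]
  [0, 0, 1]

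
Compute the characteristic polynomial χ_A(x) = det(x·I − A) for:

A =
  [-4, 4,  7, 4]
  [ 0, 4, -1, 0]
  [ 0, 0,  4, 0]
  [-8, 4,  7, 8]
x^4 - 12*x^3 + 48*x^2 - 64*x

Expanding det(x·I − A) (e.g. by cofactor expansion or by noting that A is similar to its Jordan form J, which has the same characteristic polynomial as A) gives
  χ_A(x) = x^4 - 12*x^3 + 48*x^2 - 64*x
which factors as x*(x - 4)^3. The eigenvalues (with algebraic multiplicities) are λ = 0 with multiplicity 1, λ = 4 with multiplicity 3.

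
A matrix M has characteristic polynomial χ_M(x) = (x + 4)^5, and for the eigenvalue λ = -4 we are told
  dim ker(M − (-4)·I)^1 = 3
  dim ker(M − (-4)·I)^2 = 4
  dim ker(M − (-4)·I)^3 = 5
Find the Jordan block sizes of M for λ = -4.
Block sizes for λ = -4: [3, 1, 1]

From the dimensions of kernels of powers, the number of Jordan blocks of size at least j is d_j − d_{j−1} where d_j = dim ker(N^j) (with d_0 = 0). Computing the differences gives [3, 1, 1].
The number of blocks of size exactly k is (#blocks of size ≥ k) − (#blocks of size ≥ k + 1), so the partition is: 2 block(s) of size 1, 1 block(s) of size 3.
In nonincreasing order the block sizes are [3, 1, 1].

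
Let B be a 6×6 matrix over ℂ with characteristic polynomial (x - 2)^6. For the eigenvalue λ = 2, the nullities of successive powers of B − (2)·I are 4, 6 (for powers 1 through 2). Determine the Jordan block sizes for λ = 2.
Block sizes for λ = 2: [2, 2, 1, 1]

From the dimensions of kernels of powers, the number of Jordan blocks of size at least j is d_j − d_{j−1} where d_j = dim ker(N^j) (with d_0 = 0). Computing the differences gives [4, 2].
The number of blocks of size exactly k is (#blocks of size ≥ k) − (#blocks of size ≥ k + 1), so the partition is: 2 block(s) of size 1, 2 block(s) of size 2.
In nonincreasing order the block sizes are [2, 2, 1, 1].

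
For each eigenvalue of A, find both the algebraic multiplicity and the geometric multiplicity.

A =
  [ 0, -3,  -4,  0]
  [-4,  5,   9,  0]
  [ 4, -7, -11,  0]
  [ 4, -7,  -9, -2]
λ = -2: alg = 4, geom = 2

Step 1 — factor the characteristic polynomial to read off the algebraic multiplicities:
  χ_A(x) = (x + 2)^4

Step 2 — compute geometric multiplicities via the rank-nullity identity g(λ) = n − rank(A − λI):
  rank(A − (-2)·I) = 2, so dim ker(A − (-2)·I) = n − 2 = 2

Summary:
  λ = -2: algebraic multiplicity = 4, geometric multiplicity = 2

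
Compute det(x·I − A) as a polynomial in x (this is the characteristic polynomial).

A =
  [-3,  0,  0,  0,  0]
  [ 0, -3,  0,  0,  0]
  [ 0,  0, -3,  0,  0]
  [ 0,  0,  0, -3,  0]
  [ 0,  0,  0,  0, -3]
x^5 + 15*x^4 + 90*x^3 + 270*x^2 + 405*x + 243

Expanding det(x·I − A) (e.g. by cofactor expansion or by noting that A is similar to its Jordan form J, which has the same characteristic polynomial as A) gives
  χ_A(x) = x^5 + 15*x^4 + 90*x^3 + 270*x^2 + 405*x + 243
which factors as (x + 3)^5. The eigenvalues (with algebraic multiplicities) are λ = -3 with multiplicity 5.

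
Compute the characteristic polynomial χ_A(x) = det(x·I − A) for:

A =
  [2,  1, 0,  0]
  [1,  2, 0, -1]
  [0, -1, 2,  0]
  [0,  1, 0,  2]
x^4 - 8*x^3 + 24*x^2 - 32*x + 16

Expanding det(x·I − A) (e.g. by cofactor expansion or by noting that A is similar to its Jordan form J, which has the same characteristic polynomial as A) gives
  χ_A(x) = x^4 - 8*x^3 + 24*x^2 - 32*x + 16
which factors as (x - 2)^4. The eigenvalues (with algebraic multiplicities) are λ = 2 with multiplicity 4.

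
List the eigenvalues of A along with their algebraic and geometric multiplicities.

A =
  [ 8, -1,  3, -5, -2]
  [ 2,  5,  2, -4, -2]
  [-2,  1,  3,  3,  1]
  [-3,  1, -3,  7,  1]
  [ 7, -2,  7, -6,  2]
λ = 5: alg = 5, geom = 2

Step 1 — factor the characteristic polynomial to read off the algebraic multiplicities:
  χ_A(x) = (x - 5)^5

Step 2 — compute geometric multiplicities via the rank-nullity identity g(λ) = n − rank(A − λI):
  rank(A − (5)·I) = 3, so dim ker(A − (5)·I) = n − 3 = 2

Summary:
  λ = 5: algebraic multiplicity = 5, geometric multiplicity = 2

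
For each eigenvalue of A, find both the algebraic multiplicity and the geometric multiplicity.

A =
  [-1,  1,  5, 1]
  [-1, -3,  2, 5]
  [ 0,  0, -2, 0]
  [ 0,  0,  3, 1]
λ = -2: alg = 3, geom = 1; λ = 1: alg = 1, geom = 1

Step 1 — factor the characteristic polynomial to read off the algebraic multiplicities:
  χ_A(x) = (x - 1)*(x + 2)^3

Step 2 — compute geometric multiplicities via the rank-nullity identity g(λ) = n − rank(A − λI):
  rank(A − (-2)·I) = 3, so dim ker(A − (-2)·I) = n − 3 = 1
  rank(A − (1)·I) = 3, so dim ker(A − (1)·I) = n − 3 = 1

Summary:
  λ = -2: algebraic multiplicity = 3, geometric multiplicity = 1
  λ = 1: algebraic multiplicity = 1, geometric multiplicity = 1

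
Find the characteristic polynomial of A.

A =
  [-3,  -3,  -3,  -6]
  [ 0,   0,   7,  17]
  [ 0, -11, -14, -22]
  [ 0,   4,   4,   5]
x^4 + 12*x^3 + 54*x^2 + 108*x + 81

Expanding det(x·I − A) (e.g. by cofactor expansion or by noting that A is similar to its Jordan form J, which has the same characteristic polynomial as A) gives
  χ_A(x) = x^4 + 12*x^3 + 54*x^2 + 108*x + 81
which factors as (x + 3)^4. The eigenvalues (with algebraic multiplicities) are λ = -3 with multiplicity 4.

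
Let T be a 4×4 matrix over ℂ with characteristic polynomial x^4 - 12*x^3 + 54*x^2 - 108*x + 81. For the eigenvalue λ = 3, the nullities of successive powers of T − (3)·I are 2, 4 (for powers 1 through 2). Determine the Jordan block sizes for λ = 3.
Block sizes for λ = 3: [2, 2]

From the dimensions of kernels of powers, the number of Jordan blocks of size at least j is d_j − d_{j−1} where d_j = dim ker(N^j) (with d_0 = 0). Computing the differences gives [2, 2].
The number of blocks of size exactly k is (#blocks of size ≥ k) − (#blocks of size ≥ k + 1), so the partition is: 2 block(s) of size 2.
In nonincreasing order the block sizes are [2, 2].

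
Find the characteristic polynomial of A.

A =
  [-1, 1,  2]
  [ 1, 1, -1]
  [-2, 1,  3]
x^3 - 3*x^2 + 3*x - 1

Expanding det(x·I − A) (e.g. by cofactor expansion or by noting that A is similar to its Jordan form J, which has the same characteristic polynomial as A) gives
  χ_A(x) = x^3 - 3*x^2 + 3*x - 1
which factors as (x - 1)^3. The eigenvalues (with algebraic multiplicities) are λ = 1 with multiplicity 3.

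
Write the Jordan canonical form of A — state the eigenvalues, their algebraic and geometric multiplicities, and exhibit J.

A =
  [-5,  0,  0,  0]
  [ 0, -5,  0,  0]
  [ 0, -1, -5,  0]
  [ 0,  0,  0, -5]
J_2(-5) ⊕ J_1(-5) ⊕ J_1(-5)

The characteristic polynomial is
  det(x·I − A) = x^4 + 20*x^3 + 150*x^2 + 500*x + 625 = (x + 5)^4

Eigenvalues and multiplicities (the geometric multiplicity of λ is n − rank(A − λI), which equals the number of Jordan blocks for λ):
  λ = -5: algebraic multiplicity = 4, geometric multiplicity = 3

Determining the block sizes for each eigenvalue:
  λ = -5: 3 blocks summing to 4 forces exactly one block of size 2 and the rest size 1 → block sizes [2, 1, 1]

Assembling the blocks gives a Jordan form
J =
  [-5,  1,  0,  0]
  [ 0, -5,  0,  0]
  [ 0,  0, -5,  0]
  [ 0,  0,  0, -5]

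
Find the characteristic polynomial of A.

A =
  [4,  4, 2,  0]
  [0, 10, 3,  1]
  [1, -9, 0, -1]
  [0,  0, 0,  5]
x^4 - 19*x^3 + 135*x^2 - 425*x + 500

Expanding det(x·I − A) (e.g. by cofactor expansion or by noting that A is similar to its Jordan form J, which has the same characteristic polynomial as A) gives
  χ_A(x) = x^4 - 19*x^3 + 135*x^2 - 425*x + 500
which factors as (x - 5)^3*(x - 4). The eigenvalues (with algebraic multiplicities) are λ = 4 with multiplicity 1, λ = 5 with multiplicity 3.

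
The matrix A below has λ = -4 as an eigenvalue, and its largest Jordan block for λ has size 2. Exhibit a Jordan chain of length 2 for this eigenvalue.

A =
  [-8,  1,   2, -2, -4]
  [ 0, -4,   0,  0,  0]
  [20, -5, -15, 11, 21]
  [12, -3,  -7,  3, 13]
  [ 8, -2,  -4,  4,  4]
A Jordan chain for λ = -4 of length 2:
v_1 = (-4, 0, 20, 12, 8)ᵀ
v_2 = (1, 0, 0, 0, 0)ᵀ

Let N = A − (-4)·I. We want v_2 with N^2 v_2 = 0 but N^1 v_2 ≠ 0; then v_{j-1} := N · v_j for j = 2, …, 2.

Pick v_2 = (1, 0, 0, 0, 0)ᵀ.
Then v_1 = N · v_2 = (-4, 0, 20, 12, 8)ᵀ.

Sanity check: (A − (-4)·I) v_1 = (0, 0, 0, 0, 0)ᵀ = 0. ✓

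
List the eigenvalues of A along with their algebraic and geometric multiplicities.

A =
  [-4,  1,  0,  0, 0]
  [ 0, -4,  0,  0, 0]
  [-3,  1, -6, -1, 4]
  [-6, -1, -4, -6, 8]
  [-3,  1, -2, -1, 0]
λ = -4: alg = 5, geom = 3

Step 1 — factor the characteristic polynomial to read off the algebraic multiplicities:
  χ_A(x) = (x + 4)^5

Step 2 — compute geometric multiplicities via the rank-nullity identity g(λ) = n − rank(A − λI):
  rank(A − (-4)·I) = 2, so dim ker(A − (-4)·I) = n − 2 = 3

Summary:
  λ = -4: algebraic multiplicity = 5, geometric multiplicity = 3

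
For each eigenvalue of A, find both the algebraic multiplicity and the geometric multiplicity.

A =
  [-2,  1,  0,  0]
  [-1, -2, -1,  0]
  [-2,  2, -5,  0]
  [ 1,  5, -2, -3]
λ = -3: alg = 4, geom = 2

Step 1 — factor the characteristic polynomial to read off the algebraic multiplicities:
  χ_A(x) = (x + 3)^4

Step 2 — compute geometric multiplicities via the rank-nullity identity g(λ) = n − rank(A − λI):
  rank(A − (-3)·I) = 2, so dim ker(A − (-3)·I) = n − 2 = 2

Summary:
  λ = -3: algebraic multiplicity = 4, geometric multiplicity = 2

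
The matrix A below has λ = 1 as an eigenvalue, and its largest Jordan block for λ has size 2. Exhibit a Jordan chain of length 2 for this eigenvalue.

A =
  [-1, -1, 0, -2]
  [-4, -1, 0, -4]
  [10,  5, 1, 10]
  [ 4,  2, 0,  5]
A Jordan chain for λ = 1 of length 2:
v_1 = (-2, -4, 10, 4)ᵀ
v_2 = (1, 0, 0, 0)ᵀ

Let N = A − (1)·I. We want v_2 with N^2 v_2 = 0 but N^1 v_2 ≠ 0; then v_{j-1} := N · v_j for j = 2, …, 2.

Pick v_2 = (1, 0, 0, 0)ᵀ.
Then v_1 = N · v_2 = (-2, -4, 10, 4)ᵀ.

Sanity check: (A − (1)·I) v_1 = (0, 0, 0, 0)ᵀ = 0. ✓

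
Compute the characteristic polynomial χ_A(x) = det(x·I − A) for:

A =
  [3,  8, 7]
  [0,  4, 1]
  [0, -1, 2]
x^3 - 9*x^2 + 27*x - 27

Expanding det(x·I − A) (e.g. by cofactor expansion or by noting that A is similar to its Jordan form J, which has the same characteristic polynomial as A) gives
  χ_A(x) = x^3 - 9*x^2 + 27*x - 27
which factors as (x - 3)^3. The eigenvalues (with algebraic multiplicities) are λ = 3 with multiplicity 3.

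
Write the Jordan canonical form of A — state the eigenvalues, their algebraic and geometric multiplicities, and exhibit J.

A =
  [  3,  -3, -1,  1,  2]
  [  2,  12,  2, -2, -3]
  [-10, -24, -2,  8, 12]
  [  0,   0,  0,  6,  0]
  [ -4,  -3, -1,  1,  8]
J_3(5) ⊕ J_1(6) ⊕ J_1(6)

The characteristic polynomial is
  det(x·I − A) = x^5 - 27*x^4 + 291*x^3 - 1565*x^2 + 4200*x - 4500 = (x - 6)^2*(x - 5)^3

Eigenvalues and multiplicities (the geometric multiplicity of λ is n − rank(A − λI), which equals the number of Jordan blocks for λ):
  λ = 5: algebraic multiplicity = 3, geometric multiplicity = 1
  λ = 6: algebraic multiplicity = 2, geometric multiplicity = 2

Determining the block sizes for each eigenvalue:
  λ = 5: one block (gm = 1), so the single block has size am = 3 → block sizes [3]
  λ = 6: gm = am = 2, so every block has size 1 → block sizes [1, 1]

Assembling the blocks gives a Jordan form
J =
  [5, 1, 0, 0, 0]
  [0, 5, 1, 0, 0]
  [0, 0, 5, 0, 0]
  [0, 0, 0, 6, 0]
  [0, 0, 0, 0, 6]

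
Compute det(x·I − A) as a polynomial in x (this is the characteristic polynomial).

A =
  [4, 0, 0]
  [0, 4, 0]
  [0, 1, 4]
x^3 - 12*x^2 + 48*x - 64

Expanding det(x·I − A) (e.g. by cofactor expansion or by noting that A is similar to its Jordan form J, which has the same characteristic polynomial as A) gives
  χ_A(x) = x^3 - 12*x^2 + 48*x - 64
which factors as (x - 4)^3. The eigenvalues (with algebraic multiplicities) are λ = 4 with multiplicity 3.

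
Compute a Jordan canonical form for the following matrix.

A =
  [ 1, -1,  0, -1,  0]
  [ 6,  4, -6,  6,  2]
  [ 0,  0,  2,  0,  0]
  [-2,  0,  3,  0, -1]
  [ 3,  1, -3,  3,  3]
J_3(2) ⊕ J_1(2) ⊕ J_1(2)

The characteristic polynomial is
  det(x·I − A) = x^5 - 10*x^4 + 40*x^3 - 80*x^2 + 80*x - 32 = (x - 2)^5

Eigenvalues and multiplicities (the geometric multiplicity of λ is n − rank(A − λI), which equals the number of Jordan blocks for λ):
  λ = 2: algebraic multiplicity = 5, geometric multiplicity = 3

Determining the block sizes for each eigenvalue:
  λ = 2: with am = 5 and gm = 3, the partition is not yet determined (e.g. several partitions of 5 into 3 parts exist). Let N = A − (2)·I. Computing rank(N^1) = 2, rank(N^2) = 1, rank(N^3) = 0; the number of blocks of size ≥ j is rank(N^{j−1}) − rank(N^j), giving [3, 1, 1]. So we have 1 block(s) of size 3, 2 block(s) of size 1 → block sizes [3, 1, 1]

Assembling the blocks gives a Jordan form
J =
  [2, 1, 0, 0, 0]
  [0, 2, 1, 0, 0]
  [0, 0, 2, 0, 0]
  [0, 0, 0, 2, 0]
  [0, 0, 0, 0, 2]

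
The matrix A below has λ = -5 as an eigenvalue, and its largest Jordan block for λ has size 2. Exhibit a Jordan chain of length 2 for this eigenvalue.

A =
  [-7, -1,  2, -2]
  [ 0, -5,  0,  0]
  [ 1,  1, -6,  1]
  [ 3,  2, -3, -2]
A Jordan chain for λ = -5 of length 2:
v_1 = (-2, 0, 1, 3)ᵀ
v_2 = (1, 0, 0, 0)ᵀ

Let N = A − (-5)·I. We want v_2 with N^2 v_2 = 0 but N^1 v_2 ≠ 0; then v_{j-1} := N · v_j for j = 2, …, 2.

Pick v_2 = (1, 0, 0, 0)ᵀ.
Then v_1 = N · v_2 = (-2, 0, 1, 3)ᵀ.

Sanity check: (A − (-5)·I) v_1 = (0, 0, 0, 0)ᵀ = 0. ✓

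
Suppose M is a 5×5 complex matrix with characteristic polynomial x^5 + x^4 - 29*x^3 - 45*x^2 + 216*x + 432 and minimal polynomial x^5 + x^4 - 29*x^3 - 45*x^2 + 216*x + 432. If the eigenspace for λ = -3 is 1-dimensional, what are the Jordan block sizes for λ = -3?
Block sizes for λ = -3: [3]

Step 1 — from the characteristic polynomial, algebraic multiplicity of λ = -3 is 3. From dim ker(M − (-3)·I) = 1, there are exactly 1 Jordan blocks for λ = -3.
Step 2 — from the minimal polynomial, the factor (x + 3)^3 tells us the largest block for λ = -3 has size 3.
Step 3 — with total size 3, 1 blocks, and largest block 3, the block sizes (in nonincreasing order) are [3].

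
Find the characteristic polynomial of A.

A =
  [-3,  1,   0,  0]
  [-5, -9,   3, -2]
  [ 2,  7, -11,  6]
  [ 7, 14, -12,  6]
x^4 + 17*x^3 + 105*x^2 + 275*x + 250

Expanding det(x·I − A) (e.g. by cofactor expansion or by noting that A is similar to its Jordan form J, which has the same characteristic polynomial as A) gives
  χ_A(x) = x^4 + 17*x^3 + 105*x^2 + 275*x + 250
which factors as (x + 2)*(x + 5)^3. The eigenvalues (with algebraic multiplicities) are λ = -5 with multiplicity 3, λ = -2 with multiplicity 1.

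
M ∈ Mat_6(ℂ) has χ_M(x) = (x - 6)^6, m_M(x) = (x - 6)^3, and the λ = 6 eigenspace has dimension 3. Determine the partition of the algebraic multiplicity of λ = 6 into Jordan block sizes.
Block sizes for λ = 6: [3, 2, 1]

Step 1 — from the characteristic polynomial, algebraic multiplicity of λ = 6 is 6. From dim ker(M − (6)·I) = 3, there are exactly 3 Jordan blocks for λ = 6.
Step 2 — from the minimal polynomial, the factor (x − 6)^3 tells us the largest block for λ = 6 has size 3.
Step 3 — with total size 6, 3 blocks, and largest block 3, the block sizes (in nonincreasing order) are [3, 2, 1].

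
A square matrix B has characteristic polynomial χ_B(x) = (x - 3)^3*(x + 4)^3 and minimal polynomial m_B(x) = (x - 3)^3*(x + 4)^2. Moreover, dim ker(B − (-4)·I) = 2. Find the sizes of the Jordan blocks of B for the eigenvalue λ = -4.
Block sizes for λ = -4: [2, 1]

Step 1 — from the characteristic polynomial, algebraic multiplicity of λ = -4 is 3. From dim ker(B − (-4)·I) = 2, there are exactly 2 Jordan blocks for λ = -4.
Step 2 — from the minimal polynomial, the factor (x + 4)^2 tells us the largest block for λ = -4 has size 2.
Step 3 — with total size 3, 2 blocks, and largest block 2, the block sizes (in nonincreasing order) are [2, 1].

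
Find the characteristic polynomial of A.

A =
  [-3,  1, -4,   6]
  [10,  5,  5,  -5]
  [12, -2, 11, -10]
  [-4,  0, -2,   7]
x^4 - 20*x^3 + 150*x^2 - 500*x + 625

Expanding det(x·I − A) (e.g. by cofactor expansion or by noting that A is similar to its Jordan form J, which has the same characteristic polynomial as A) gives
  χ_A(x) = x^4 - 20*x^3 + 150*x^2 - 500*x + 625
which factors as (x - 5)^4. The eigenvalues (with algebraic multiplicities) are λ = 5 with multiplicity 4.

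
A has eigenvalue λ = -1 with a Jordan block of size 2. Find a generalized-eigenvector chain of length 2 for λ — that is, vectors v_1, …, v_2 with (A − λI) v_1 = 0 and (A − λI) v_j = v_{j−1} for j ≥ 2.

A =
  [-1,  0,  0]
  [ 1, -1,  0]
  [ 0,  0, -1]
A Jordan chain for λ = -1 of length 2:
v_1 = (0, 1, 0)ᵀ
v_2 = (1, 0, 0)ᵀ

Let N = A − (-1)·I. We want v_2 with N^2 v_2 = 0 but N^1 v_2 ≠ 0; then v_{j-1} := N · v_j for j = 2, …, 2.

Pick v_2 = (1, 0, 0)ᵀ.
Then v_1 = N · v_2 = (0, 1, 0)ᵀ.

Sanity check: (A − (-1)·I) v_1 = (0, 0, 0)ᵀ = 0. ✓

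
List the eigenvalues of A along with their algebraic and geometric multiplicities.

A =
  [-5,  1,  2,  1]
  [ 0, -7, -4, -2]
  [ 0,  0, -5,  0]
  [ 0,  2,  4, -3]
λ = -5: alg = 4, geom = 3

Step 1 — factor the characteristic polynomial to read off the algebraic multiplicities:
  χ_A(x) = (x + 5)^4

Step 2 — compute geometric multiplicities via the rank-nullity identity g(λ) = n − rank(A − λI):
  rank(A − (-5)·I) = 1, so dim ker(A − (-5)·I) = n − 1 = 3

Summary:
  λ = -5: algebraic multiplicity = 4, geometric multiplicity = 3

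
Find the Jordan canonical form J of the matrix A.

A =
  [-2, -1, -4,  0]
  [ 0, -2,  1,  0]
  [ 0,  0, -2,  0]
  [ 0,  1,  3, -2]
J_3(-2) ⊕ J_1(-2)

The characteristic polynomial is
  det(x·I − A) = x^4 + 8*x^3 + 24*x^2 + 32*x + 16 = (x + 2)^4

Eigenvalues and multiplicities (the geometric multiplicity of λ is n − rank(A − λI), which equals the number of Jordan blocks for λ):
  λ = -2: algebraic multiplicity = 4, geometric multiplicity = 2

Determining the block sizes for each eigenvalue:
  λ = -2: with am = 4 and gm = 2, the partition is not yet determined (e.g. several partitions of 4 into 2 parts exist). Let N = A − (-2)·I. Computing rank(N^1) = 2, rank(N^2) = 1, rank(N^3) = 0; the number of blocks of size ≥ j is rank(N^{j−1}) − rank(N^j), giving [2, 1, 1]. So we have 1 block(s) of size 3, 1 block(s) of size 1 → block sizes [3, 1]

Assembling the blocks gives a Jordan form
J =
  [-2,  1,  0,  0]
  [ 0, -2,  1,  0]
  [ 0,  0, -2,  0]
  [ 0,  0,  0, -2]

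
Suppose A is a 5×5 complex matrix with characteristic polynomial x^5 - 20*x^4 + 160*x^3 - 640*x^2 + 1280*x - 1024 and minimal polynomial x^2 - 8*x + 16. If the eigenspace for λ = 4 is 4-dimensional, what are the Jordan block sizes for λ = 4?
Block sizes for λ = 4: [2, 1, 1, 1]

Step 1 — from the characteristic polynomial, algebraic multiplicity of λ = 4 is 5. From dim ker(A − (4)·I) = 4, there are exactly 4 Jordan blocks for λ = 4.
Step 2 — from the minimal polynomial, the factor (x − 4)^2 tells us the largest block for λ = 4 has size 2.
Step 3 — with total size 5, 4 blocks, and largest block 2, the block sizes (in nonincreasing order) are [2, 1, 1, 1].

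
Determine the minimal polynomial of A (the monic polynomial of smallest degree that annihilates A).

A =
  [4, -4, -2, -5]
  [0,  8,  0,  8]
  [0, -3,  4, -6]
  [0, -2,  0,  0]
x^2 - 8*x + 16

The characteristic polynomial is χ_A(x) = (x - 4)^4, so the eigenvalues are known. The minimal polynomial is
  m_A(x) = Π_λ (x − λ)^{k_λ}
where k_λ is the size of the *largest* Jordan block for λ (equivalently, the smallest k with (A − λI)^k v = 0 for every generalised eigenvector v of λ).

  λ = 4: largest Jordan block has size 2, contributing (x − 4)^2

So m_A(x) = (x - 4)^2 = x^2 - 8*x + 16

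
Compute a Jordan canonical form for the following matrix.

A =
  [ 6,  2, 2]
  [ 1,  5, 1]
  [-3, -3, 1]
J_2(4) ⊕ J_1(4)

The characteristic polynomial is
  det(x·I − A) = x^3 - 12*x^2 + 48*x - 64 = (x - 4)^3

Eigenvalues and multiplicities (the geometric multiplicity of λ is n − rank(A − λI), which equals the number of Jordan blocks for λ):
  λ = 4: algebraic multiplicity = 3, geometric multiplicity = 2

Determining the block sizes for each eigenvalue:
  λ = 4: 2 blocks summing to 3 forces exactly one block of size 2 and the rest size 1 → block sizes [2, 1]

Assembling the blocks gives a Jordan form
J =
  [4, 1, 0]
  [0, 4, 0]
  [0, 0, 4]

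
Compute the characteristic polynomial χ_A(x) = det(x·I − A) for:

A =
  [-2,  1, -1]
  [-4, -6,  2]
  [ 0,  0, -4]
x^3 + 12*x^2 + 48*x + 64

Expanding det(x·I − A) (e.g. by cofactor expansion or by noting that A is similar to its Jordan form J, which has the same characteristic polynomial as A) gives
  χ_A(x) = x^3 + 12*x^2 + 48*x + 64
which factors as (x + 4)^3. The eigenvalues (with algebraic multiplicities) are λ = -4 with multiplicity 3.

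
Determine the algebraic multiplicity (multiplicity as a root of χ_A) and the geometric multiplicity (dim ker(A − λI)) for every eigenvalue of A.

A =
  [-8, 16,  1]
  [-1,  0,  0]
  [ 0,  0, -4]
λ = -4: alg = 3, geom = 1

Step 1 — factor the characteristic polynomial to read off the algebraic multiplicities:
  χ_A(x) = (x + 4)^3

Step 2 — compute geometric multiplicities via the rank-nullity identity g(λ) = n − rank(A − λI):
  rank(A − (-4)·I) = 2, so dim ker(A − (-4)·I) = n − 2 = 1

Summary:
  λ = -4: algebraic multiplicity = 3, geometric multiplicity = 1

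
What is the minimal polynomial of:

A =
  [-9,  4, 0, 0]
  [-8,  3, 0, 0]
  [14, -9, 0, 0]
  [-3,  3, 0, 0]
x^3 + 6*x^2 + 5*x

The characteristic polynomial is χ_A(x) = x^2*(x + 1)*(x + 5), so the eigenvalues are known. The minimal polynomial is
  m_A(x) = Π_λ (x − λ)^{k_λ}
where k_λ is the size of the *largest* Jordan block for λ (equivalently, the smallest k with (A − λI)^k v = 0 for every generalised eigenvector v of λ).

  λ = -5: largest Jordan block has size 1, contributing (x + 5)
  λ = -1: largest Jordan block has size 1, contributing (x + 1)
  λ = 0: largest Jordan block has size 1, contributing (x − 0)

So m_A(x) = x*(x + 1)*(x + 5) = x^3 + 6*x^2 + 5*x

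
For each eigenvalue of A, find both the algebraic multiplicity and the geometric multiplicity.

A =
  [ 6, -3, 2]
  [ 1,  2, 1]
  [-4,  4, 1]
λ = 3: alg = 3, geom = 1

Step 1 — factor the characteristic polynomial to read off the algebraic multiplicities:
  χ_A(x) = (x - 3)^3

Step 2 — compute geometric multiplicities via the rank-nullity identity g(λ) = n − rank(A − λI):
  rank(A − (3)·I) = 2, so dim ker(A − (3)·I) = n − 2 = 1

Summary:
  λ = 3: algebraic multiplicity = 3, geometric multiplicity = 1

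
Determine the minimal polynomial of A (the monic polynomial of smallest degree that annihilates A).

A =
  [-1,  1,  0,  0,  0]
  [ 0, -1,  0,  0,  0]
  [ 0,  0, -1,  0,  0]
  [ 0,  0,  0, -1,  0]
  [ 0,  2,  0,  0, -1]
x^2 + 2*x + 1

The characteristic polynomial is χ_A(x) = (x + 1)^5, so the eigenvalues are known. The minimal polynomial is
  m_A(x) = Π_λ (x − λ)^{k_λ}
where k_λ is the size of the *largest* Jordan block for λ (equivalently, the smallest k with (A − λI)^k v = 0 for every generalised eigenvector v of λ).

  λ = -1: largest Jordan block has size 2, contributing (x + 1)^2

So m_A(x) = (x + 1)^2 = x^2 + 2*x + 1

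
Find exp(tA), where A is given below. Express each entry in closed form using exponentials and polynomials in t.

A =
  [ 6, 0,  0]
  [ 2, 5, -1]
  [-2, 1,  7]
e^{tA} =
  [exp(6*t), 0, 0]
  [2*t*exp(6*t), -t*exp(6*t) + exp(6*t), -t*exp(6*t)]
  [-2*t*exp(6*t), t*exp(6*t), t*exp(6*t) + exp(6*t)]

Strategy: write A = P · J · P⁻¹ where J is a Jordan canonical form, so e^{tA} = P · e^{tJ} · P⁻¹, and e^{tJ} can be computed block-by-block.

A has Jordan form
J =
  [6, 1, 0]
  [0, 6, 0]
  [0, 0, 6]
(up to reordering of blocks).

Per-block formulas:
  For a 1×1 block at λ = 6: exp(t · [6]) = [e^(6t)].
  For a 2×2 Jordan block J_2(6): exp(t · J_2(6)) = e^(6t)·(I + t·N), where N is the 2×2 nilpotent shift.

After assembling e^{tJ} and conjugating by P, we get:

e^{tA} =
  [exp(6*t), 0, 0]
  [2*t*exp(6*t), -t*exp(6*t) + exp(6*t), -t*exp(6*t)]
  [-2*t*exp(6*t), t*exp(6*t), t*exp(6*t) + exp(6*t)]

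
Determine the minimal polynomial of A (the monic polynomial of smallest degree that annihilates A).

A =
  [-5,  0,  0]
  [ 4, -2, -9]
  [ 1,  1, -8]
x^3 + 15*x^2 + 75*x + 125

The characteristic polynomial is χ_A(x) = (x + 5)^3, so the eigenvalues are known. The minimal polynomial is
  m_A(x) = Π_λ (x − λ)^{k_λ}
where k_λ is the size of the *largest* Jordan block for λ (equivalently, the smallest k with (A − λI)^k v = 0 for every generalised eigenvector v of λ).

  λ = -5: largest Jordan block has size 3, contributing (x + 5)^3

So m_A(x) = (x + 5)^3 = x^3 + 15*x^2 + 75*x + 125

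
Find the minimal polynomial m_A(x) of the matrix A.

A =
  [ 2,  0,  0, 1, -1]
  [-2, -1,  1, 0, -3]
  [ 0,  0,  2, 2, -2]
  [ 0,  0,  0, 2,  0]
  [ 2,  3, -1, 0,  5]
x^3 - 6*x^2 + 12*x - 8

The characteristic polynomial is χ_A(x) = (x - 2)^5, so the eigenvalues are known. The minimal polynomial is
  m_A(x) = Π_λ (x − λ)^{k_λ}
where k_λ is the size of the *largest* Jordan block for λ (equivalently, the smallest k with (A − λI)^k v = 0 for every generalised eigenvector v of λ).

  λ = 2: largest Jordan block has size 3, contributing (x − 2)^3

So m_A(x) = (x - 2)^3 = x^3 - 6*x^2 + 12*x - 8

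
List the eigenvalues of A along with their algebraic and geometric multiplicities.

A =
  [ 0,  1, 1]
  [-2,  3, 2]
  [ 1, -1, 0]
λ = 1: alg = 3, geom = 2

Step 1 — factor the characteristic polynomial to read off the algebraic multiplicities:
  χ_A(x) = (x - 1)^3

Step 2 — compute geometric multiplicities via the rank-nullity identity g(λ) = n − rank(A − λI):
  rank(A − (1)·I) = 1, so dim ker(A − (1)·I) = n − 1 = 2

Summary:
  λ = 1: algebraic multiplicity = 3, geometric multiplicity = 2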